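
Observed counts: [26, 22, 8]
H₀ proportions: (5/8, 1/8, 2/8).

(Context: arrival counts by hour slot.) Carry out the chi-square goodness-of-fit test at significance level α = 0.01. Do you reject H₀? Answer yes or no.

n = 56; E_i = n·p_i = [35.00, 7.00, 14.00]
χ² = (26−35.00)²/35.00 + (22−7.00)²/7.00 + (8−14.00)²/14.00 = 37.0286
df = 2
p-value (upper-tail) = 0.00000
At α=0.01: p < α → reject H₀

reject H₀: yes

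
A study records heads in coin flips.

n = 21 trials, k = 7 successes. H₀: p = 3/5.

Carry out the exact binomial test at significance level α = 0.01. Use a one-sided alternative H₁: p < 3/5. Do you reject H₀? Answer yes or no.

Exact binomial: n=21, k=7, p₀=3/5=0.6000
P(X≤7) from Σ C(n,i)·p₀^i·(1−p₀)^(n−i)
p-value (one-sided, H₁ less) = 0.01229
At α=0.01: p ≥ α → fail to reject H₀

reject H₀: no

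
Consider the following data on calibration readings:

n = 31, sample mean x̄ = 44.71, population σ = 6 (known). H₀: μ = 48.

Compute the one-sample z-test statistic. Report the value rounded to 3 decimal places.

SE = σ/√n = 6/√31 = 1.0776
z = (x̄−μ₀)/SE = (44.71−48)/1.0776 = -3.0530

test statistic = -3.053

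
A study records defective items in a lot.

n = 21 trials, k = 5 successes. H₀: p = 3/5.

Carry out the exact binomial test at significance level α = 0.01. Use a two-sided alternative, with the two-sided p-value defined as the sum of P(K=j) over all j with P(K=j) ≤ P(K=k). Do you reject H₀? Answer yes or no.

reject H₀: yes

Exact binomial: n=21, k=5, p₀=3/5=0.6000
P(X=j) = C(n,j)·p₀^j·(1−p₀)^(n−j); p = Σ P(X=j) over j with P(X=j) ≤ P(X=5)
p-value (two-sided) = 0.00116
At α=0.01: p < α → reject H₀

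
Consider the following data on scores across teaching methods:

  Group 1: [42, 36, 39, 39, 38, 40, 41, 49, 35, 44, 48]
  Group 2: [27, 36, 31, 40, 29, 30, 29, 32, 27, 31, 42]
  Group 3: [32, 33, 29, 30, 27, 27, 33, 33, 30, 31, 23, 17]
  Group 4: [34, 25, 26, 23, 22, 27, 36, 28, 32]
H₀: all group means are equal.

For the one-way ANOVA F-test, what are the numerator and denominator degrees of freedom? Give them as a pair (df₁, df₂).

k = 4 groups, N = 43 total
df = (k−1, N−k) = (4−1, 43−4) = (3, 39)

degrees of freedom = [3, 39]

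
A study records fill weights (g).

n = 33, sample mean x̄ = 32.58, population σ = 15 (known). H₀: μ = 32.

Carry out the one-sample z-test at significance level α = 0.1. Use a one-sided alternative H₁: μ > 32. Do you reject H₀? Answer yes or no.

reject H₀: no

SE = σ/√n = 15/√33 = 2.6112
z = (x̄−μ₀)/SE = (32.58−32)/2.6112 = 0.2221
p-value (one-sided, H₁ greater) = 0.41211
At α=0.1: p ≥ α → fail to reject H₀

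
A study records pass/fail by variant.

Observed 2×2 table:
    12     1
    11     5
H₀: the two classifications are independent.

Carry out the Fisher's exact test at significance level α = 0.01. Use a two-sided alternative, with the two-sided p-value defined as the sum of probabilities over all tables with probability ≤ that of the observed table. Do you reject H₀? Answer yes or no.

Margins: r₁=13, r₂=16, c₁=23, c₂=6, n=29
p_obs = C(13,12)·C(16,11)/C(29,23); sum pmf over tables with pmf ≤ p_obs
p-value (two-sided) = 0.18336
At α=0.01: p ≥ α → fail to reject H₀

reject H₀: no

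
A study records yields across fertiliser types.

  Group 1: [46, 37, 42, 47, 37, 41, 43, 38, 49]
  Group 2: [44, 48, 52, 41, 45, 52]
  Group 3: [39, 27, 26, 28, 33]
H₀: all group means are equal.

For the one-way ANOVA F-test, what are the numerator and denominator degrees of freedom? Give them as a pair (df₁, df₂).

degrees of freedom = [2, 17]

k = 3 groups, N = 20 total
df = (k−1, N−k) = (3−1, 20−3) = (2, 17)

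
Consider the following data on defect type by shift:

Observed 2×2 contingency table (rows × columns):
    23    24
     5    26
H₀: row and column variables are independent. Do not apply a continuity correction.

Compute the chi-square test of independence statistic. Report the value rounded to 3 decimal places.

Row totals [47, 31], col totals [28, 50], n=78
χ² = (23−16.87)²/16.87 + (24−30.13)²/30.13 + (5−11.13)²/11.13 + (26−19.87)²/19.87 = 8.7370
df = 1

test statistic = 8.737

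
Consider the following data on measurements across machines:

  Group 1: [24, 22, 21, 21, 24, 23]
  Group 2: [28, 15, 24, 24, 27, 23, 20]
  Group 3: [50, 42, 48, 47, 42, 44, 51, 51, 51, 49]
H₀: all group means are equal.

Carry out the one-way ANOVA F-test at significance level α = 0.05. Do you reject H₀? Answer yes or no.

reject H₀: yes

Group means [22.50, 23.00, 47.50], grand mean 33.522
SSB = Σnᵢ(x̄ᵢ−x̄)² = 3457.739; SSW = ΣΣ(x−x̄ᵢ)² = 244.000
MSB = 3457.739/2 = 1728.8696; MSW = 244.000/20 = 12.2000
F = MSB/MSW = 141.7106
df = (2, 20)
p-value (upper-tail) = 0.00000
At α=0.05: p < α → reject H₀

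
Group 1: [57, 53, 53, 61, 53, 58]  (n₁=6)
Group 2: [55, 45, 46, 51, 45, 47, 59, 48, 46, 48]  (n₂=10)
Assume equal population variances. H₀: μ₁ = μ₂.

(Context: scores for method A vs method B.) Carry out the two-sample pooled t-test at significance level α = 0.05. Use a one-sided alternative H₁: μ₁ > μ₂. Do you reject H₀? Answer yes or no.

reject H₀: yes

x̄₁=55.833, s₁=3.371, n₁=6
x̄₂=49.000, s₂=4.667, n₂=10
s_p² = [5·3.371² + 9·4.667²]/14 = 18.0595
SE = √(s_p²·(1/6+1/10)) = 2.1945
t = (55.833−49.000)/2.1945 = 3.1138
df = 14
p-value (one-sided, H₁ greater) = 0.00381
At α=0.05: p < α → reject H₀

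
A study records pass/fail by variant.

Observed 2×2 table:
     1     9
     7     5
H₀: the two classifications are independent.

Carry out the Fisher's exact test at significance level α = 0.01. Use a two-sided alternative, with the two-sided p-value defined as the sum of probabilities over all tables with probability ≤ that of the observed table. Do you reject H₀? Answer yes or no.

Margins: r₁=10, r₂=12, c₁=8, c₂=14, n=22
p_obs = C(10,1)·C(12,7)/C(22,8); sum pmf over tables with pmf ≤ p_obs
p-value (two-sided) = 0.03096
At α=0.01: p ≥ α → fail to reject H₀

reject H₀: no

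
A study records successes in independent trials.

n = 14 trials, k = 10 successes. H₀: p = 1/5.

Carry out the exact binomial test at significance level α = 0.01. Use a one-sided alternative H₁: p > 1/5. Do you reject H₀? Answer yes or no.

reject H₀: yes

Exact binomial: n=14, k=10, p₀=1/5=0.2000
P(X≥10) from Σ C(n,i)·p₀^i·(1−p₀)^(n−i)
p-value (one-sided, H₁ greater) = 0.00005
At α=0.01: p < α → reject H₀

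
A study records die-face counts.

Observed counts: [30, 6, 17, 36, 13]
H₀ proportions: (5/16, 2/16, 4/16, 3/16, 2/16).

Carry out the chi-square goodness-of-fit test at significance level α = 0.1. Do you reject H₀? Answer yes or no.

n = 102; E_i = n·p_i = [31.88, 12.75, 25.50, 19.12, 12.75]
χ² = (30−31.88)²/31.88 + (6−12.75)²/12.75 + (17−25.50)²/25.50 + (36−19.12)²/19.12 + (13−12.75)²/12.75 = 21.4118
df = 4
p-value (upper-tail) = 0.00026
At α=0.1: p < α → reject H₀

reject H₀: yes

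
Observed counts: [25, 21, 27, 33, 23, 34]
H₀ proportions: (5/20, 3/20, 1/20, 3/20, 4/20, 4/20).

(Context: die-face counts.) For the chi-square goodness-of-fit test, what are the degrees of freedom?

degrees of freedom = 5

df = k − 1 = 6 − 1 = 5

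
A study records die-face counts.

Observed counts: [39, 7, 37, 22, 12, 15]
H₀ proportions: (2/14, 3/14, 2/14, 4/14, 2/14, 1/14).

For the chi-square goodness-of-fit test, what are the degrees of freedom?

degrees of freedom = 5

df = k − 1 = 6 − 1 = 5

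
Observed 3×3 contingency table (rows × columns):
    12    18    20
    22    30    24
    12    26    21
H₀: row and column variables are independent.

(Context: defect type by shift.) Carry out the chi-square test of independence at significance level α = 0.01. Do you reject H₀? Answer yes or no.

reject H₀: no

Row totals [50, 76, 59], col totals [46, 74, 65], n=185
χ² = (12−12.43)²/12.43 + (18−20.00)²/20.00 + (20−17.57)²/17.57 + (22−18.90)²/18.90 + (30−30.40)²/30.40 + (24−26.70)²/26.70 + (12−14.67)²/14.67 + (26−23.60)²/23.60 + (21−20.73)²/20.73 = 2.0737
df = 4
p-value (upper-tail) = 0.72220
At α=0.01: p ≥ α → fail to reject H₀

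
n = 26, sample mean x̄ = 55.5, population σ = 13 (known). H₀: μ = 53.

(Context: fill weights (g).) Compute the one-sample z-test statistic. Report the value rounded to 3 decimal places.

SE = σ/√n = 13/√26 = 2.5495
z = (x̄−μ₀)/SE = (55.5−53)/2.5495 = 0.9806

test statistic = 0.981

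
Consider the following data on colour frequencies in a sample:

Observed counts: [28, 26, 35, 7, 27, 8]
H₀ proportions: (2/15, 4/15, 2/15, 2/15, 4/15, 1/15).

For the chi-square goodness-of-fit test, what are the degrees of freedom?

degrees of freedom = 5

df = k − 1 = 6 − 1 = 5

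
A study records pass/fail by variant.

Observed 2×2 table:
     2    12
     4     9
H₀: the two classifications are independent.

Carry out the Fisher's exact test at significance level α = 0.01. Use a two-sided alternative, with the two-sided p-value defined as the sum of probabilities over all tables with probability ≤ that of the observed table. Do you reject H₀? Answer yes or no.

reject H₀: no

Margins: r₁=14, r₂=13, c₁=6, c₂=21, n=27
p_obs = C(14,2)·C(13,4)/C(27,6); sum pmf over tables with pmf ≤ p_obs
p-value (two-sided) = 0.38454
At α=0.01: p ≥ α → fail to reject H₀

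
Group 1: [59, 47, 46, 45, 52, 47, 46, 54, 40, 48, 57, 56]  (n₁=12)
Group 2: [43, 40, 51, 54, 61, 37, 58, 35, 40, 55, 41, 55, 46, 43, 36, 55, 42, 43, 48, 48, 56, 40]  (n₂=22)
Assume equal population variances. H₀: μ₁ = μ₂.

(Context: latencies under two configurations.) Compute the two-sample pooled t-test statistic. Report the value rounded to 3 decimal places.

test statistic = 1.194

x̄₁=49.750, s₁=5.754, n₁=12
x̄₂=46.682, s₂=7.797, n₂=22
s_p² = [11·5.754² + 21·7.797²]/32 = 51.2820
SE = √(s_p²·(1/12+1/22)) = 2.5699
t = (49.750−46.682)/2.5699 = 1.1939
df = 32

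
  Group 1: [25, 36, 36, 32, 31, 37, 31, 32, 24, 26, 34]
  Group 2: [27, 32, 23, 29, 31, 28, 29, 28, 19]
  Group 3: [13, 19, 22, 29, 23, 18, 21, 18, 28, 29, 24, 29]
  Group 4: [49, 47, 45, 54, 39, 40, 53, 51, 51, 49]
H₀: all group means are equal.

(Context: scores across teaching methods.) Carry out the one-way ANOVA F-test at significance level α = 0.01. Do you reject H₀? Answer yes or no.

reject H₀: yes

Group means [31.27, 27.33, 22.75, 47.80], grand mean 31.929
SSB = Σnᵢ(x̄ᵢ−x̄)² = 3724.754; SSW = ΣΣ(x−x̄ᵢ)² = 876.032
MSB = 3724.754/3 = 1241.5846; MSW = 876.032/38 = 23.0535
F = MSB/MSW = 53.8567
df = (3, 38)
p-value (upper-tail) = 0.00000
At α=0.01: p < α → reject H₀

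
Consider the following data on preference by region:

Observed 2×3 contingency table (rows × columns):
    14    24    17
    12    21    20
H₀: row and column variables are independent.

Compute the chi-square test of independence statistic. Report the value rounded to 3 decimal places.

Row totals [55, 53], col totals [26, 45, 37], n=108
χ² = (14−13.24)²/13.24 + (24−22.92)²/22.92 + (17−18.84)²/18.84 + (12−12.76)²/12.76 + (21−22.08)²/22.08 + (20−18.16)²/18.16 = 0.5602
df = 2

test statistic = 0.560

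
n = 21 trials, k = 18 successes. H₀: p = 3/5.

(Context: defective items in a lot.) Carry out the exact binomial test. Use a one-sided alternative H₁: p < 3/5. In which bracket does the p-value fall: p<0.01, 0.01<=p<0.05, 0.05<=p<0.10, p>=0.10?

p-value bracket: p>=0.10

Exact binomial: n=21, k=18, p₀=3/5=0.6000
P(X≤18) from Σ C(n,i)·p₀^i·(1−p₀)^(n−i)
p-value (one-sided, H₁ less) = 0.99762
→ bracket: p>=0.10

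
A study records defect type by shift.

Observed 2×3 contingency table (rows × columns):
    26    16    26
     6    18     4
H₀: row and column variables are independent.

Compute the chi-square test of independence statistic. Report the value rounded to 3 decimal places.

Row totals [68, 28], col totals [32, 34, 30], n=96
χ² = (26−22.67)²/22.67 + (16−24.08)²/24.08 + (26−21.25)²/21.25 + (6−9.33)²/9.33 + (18−9.92)²/9.92 + (4−8.75)²/8.75 = 14.6230
df = 2

test statistic = 14.623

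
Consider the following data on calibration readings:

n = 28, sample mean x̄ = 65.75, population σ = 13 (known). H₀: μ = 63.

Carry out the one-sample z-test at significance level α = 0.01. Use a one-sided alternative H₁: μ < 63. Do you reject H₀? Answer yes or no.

reject H₀: no

SE = σ/√n = 13/√28 = 2.4568
z = (x̄−μ₀)/SE = (65.75−63)/2.4568 = 1.1194
p-value (one-sided, H₁ less) = 0.86851
At α=0.01: p ≥ α → fail to reject H₀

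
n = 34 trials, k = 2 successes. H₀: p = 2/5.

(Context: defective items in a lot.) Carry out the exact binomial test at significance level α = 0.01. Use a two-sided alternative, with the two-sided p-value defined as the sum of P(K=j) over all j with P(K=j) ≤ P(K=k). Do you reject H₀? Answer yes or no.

reject H₀: yes

Exact binomial: n=34, k=2, p₀=2/5=0.4000
P(X=j) = C(n,j)·p₀^j·(1−p₀)^(n−j); p = Σ P(X=j) over j with P(X=j) ≤ P(X=2)
p-value (two-sided) = 0.00001
At α=0.01: p < α → reject H₀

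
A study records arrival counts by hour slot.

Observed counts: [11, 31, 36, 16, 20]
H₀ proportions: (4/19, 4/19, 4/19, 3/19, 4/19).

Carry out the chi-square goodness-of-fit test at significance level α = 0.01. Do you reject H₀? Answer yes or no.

reject H₀: yes

n = 114; E_i = n·p_i = [24.00, 24.00, 24.00, 18.00, 24.00]
χ² = (11−24.00)²/24.00 + (31−24.00)²/24.00 + (36−24.00)²/24.00 + (16−18.00)²/18.00 + (20−24.00)²/24.00 = 15.9722
df = 4
p-value (upper-tail) = 0.00306
At α=0.01: p < α → reject H₀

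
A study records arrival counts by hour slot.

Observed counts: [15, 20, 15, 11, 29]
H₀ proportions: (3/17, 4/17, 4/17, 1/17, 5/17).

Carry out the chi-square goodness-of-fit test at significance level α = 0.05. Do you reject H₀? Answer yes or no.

reject H₀: no

n = 90; E_i = n·p_i = [15.88, 21.18, 21.18, 5.29, 26.47]
χ² = (15−15.88)²/15.88 + (20−21.18)²/21.18 + (15−21.18)²/21.18 + (11−5.29)²/5.29 + (29−26.47)²/26.47 = 8.3072
df = 4
p-value (upper-tail) = 0.08095
At α=0.05: p ≥ α → fail to reject H₀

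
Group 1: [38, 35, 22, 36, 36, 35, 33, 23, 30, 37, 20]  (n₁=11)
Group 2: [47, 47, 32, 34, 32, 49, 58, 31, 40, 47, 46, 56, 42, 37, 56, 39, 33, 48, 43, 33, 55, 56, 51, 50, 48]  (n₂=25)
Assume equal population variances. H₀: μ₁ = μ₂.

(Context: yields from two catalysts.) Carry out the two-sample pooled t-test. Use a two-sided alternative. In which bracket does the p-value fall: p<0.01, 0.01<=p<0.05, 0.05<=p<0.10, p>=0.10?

p-value bracket: p<0.01

x̄₁=31.364, s₁=6.607, n₁=11
x̄₂=44.400, s₂=8.689, n₂=25
s_p² = [10·6.607² + 24·8.689²]/34 = 66.1337
SE = √(s_p²·(1/11+1/25)) = 2.9424
t = (31.364−44.400)/2.9424 = -4.4306
df = 34
p-value (two-sided) = 0.00009
→ bracket: p<0.01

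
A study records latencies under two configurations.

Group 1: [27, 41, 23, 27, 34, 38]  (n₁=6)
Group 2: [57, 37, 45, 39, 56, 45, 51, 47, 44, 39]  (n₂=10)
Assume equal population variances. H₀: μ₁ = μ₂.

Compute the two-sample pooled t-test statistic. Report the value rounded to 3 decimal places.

x̄₁=31.667, s₁=7.090, n₁=6
x̄₂=46.000, s₂=6.928, n₂=10
s_p² = [5·7.090² + 9·6.928²]/14 = 48.8095
SE = √(s_p²·(1/6+1/10)) = 3.6078
t = (31.667−46.000)/3.6078 = -3.9729
df = 14

test statistic = -3.973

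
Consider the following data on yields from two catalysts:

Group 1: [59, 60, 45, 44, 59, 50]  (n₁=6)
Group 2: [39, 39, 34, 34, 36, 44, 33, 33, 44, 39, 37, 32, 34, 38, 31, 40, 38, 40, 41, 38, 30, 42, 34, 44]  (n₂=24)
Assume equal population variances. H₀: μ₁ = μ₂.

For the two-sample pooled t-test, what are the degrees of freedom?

df = n₁ + n₂ − 2 = 6 + 24 − 2 = 28

degrees of freedom = 28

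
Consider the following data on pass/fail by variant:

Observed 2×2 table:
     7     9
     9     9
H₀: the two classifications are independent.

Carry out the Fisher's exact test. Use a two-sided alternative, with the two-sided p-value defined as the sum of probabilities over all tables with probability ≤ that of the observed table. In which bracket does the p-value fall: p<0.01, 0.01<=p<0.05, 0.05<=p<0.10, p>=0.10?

p-value bracket: p>=0.10

Margins: r₁=16, r₂=18, c₁=16, c₂=18, n=34
p_obs = C(16,7)·C(18,9)/C(34,16); sum pmf over tables with pmf ≤ p_obs
p-value (two-sided) = 0.74448
→ bracket: p>=0.10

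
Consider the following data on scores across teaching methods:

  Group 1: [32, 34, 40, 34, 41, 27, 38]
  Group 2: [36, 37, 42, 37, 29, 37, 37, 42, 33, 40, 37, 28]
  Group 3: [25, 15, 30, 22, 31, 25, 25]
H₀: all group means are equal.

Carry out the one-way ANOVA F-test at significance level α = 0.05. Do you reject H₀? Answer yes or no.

Group means [35.14, 36.25, 24.71], grand mean 32.846
SSB = Σnᵢ(x̄ᵢ−x̄)² = 638.849; SSW = ΣΣ(x−x̄ᵢ)² = 528.536
MSB = 638.849/2 = 319.4245; MSW = 528.536/23 = 22.9798
F = MSB/MSW = 13.9002
df = (2, 23)
p-value (upper-tail) = 0.00011
At α=0.05: p < α → reject H₀

reject H₀: yes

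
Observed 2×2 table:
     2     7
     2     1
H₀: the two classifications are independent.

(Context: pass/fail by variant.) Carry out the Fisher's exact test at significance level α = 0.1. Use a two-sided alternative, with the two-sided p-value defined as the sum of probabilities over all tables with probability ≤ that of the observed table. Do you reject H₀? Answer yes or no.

Margins: r₁=9, r₂=3, c₁=4, c₂=8, n=12
p_obs = C(9,2)·C(3,2)/C(12,4); sum pmf over tables with pmf ≤ p_obs
p-value (two-sided) = 0.23636
At α=0.1: p ≥ α → fail to reject H₀

reject H₀: no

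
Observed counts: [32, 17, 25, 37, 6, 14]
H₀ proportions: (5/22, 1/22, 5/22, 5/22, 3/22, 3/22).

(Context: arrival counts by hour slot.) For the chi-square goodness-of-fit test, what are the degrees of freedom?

degrees of freedom = 5

df = k − 1 = 6 − 1 = 5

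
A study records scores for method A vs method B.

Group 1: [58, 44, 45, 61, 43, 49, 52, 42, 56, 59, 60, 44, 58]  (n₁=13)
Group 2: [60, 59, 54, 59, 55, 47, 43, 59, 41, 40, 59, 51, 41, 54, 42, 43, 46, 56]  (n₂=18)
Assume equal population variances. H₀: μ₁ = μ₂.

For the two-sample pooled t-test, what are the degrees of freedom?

degrees of freedom = 29

df = n₁ + n₂ − 2 = 13 + 18 − 2 = 29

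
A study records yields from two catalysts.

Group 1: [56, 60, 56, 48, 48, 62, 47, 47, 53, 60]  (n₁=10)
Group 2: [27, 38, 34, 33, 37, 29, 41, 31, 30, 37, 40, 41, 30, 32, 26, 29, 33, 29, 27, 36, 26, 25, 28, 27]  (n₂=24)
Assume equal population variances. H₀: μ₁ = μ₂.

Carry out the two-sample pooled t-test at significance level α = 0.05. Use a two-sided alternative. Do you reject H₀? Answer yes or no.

x̄₁=53.700, s₁=5.908, n₁=10
x̄₂=31.917, s₂=5.030, n₂=24
s_p² = [9·5.908² + 23·5.030²]/32 = 27.9979
SE = √(s_p²·(1/10+1/24)) = 1.9916
t = (53.700−31.917)/1.9916 = 10.9377
df = 32
p-value (two-sided) = 0.00000
At α=0.05: p < α → reject H₀

reject H₀: yes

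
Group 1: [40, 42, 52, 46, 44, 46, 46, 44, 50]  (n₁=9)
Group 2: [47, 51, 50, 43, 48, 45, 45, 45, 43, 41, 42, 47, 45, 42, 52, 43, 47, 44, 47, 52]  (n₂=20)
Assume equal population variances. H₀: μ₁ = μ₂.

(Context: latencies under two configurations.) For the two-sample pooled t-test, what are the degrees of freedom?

df = n₁ + n₂ − 2 = 9 + 20 − 2 = 27

degrees of freedom = 27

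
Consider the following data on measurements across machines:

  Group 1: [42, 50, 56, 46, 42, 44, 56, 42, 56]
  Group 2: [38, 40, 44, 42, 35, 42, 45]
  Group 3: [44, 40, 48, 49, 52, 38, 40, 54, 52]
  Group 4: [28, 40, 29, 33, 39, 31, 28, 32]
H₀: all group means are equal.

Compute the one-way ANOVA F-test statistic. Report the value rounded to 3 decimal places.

Group means [48.22, 40.86, 46.33, 32.50], grand mean 42.333
SSB = Σnᵢ(x̄ᵢ−x̄)² = 1244.921; SSW = ΣΣ(x−x̄ᵢ)² = 838.413
MSB = 1244.921/3 = 414.9735; MSW = 838.413/29 = 28.9108
F = MSB/MSW = 14.3536
df = (3, 29)

test statistic = 14.354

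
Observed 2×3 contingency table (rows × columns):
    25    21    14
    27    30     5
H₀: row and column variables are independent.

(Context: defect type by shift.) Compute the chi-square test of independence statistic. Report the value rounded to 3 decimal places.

Row totals [60, 62], col totals [52, 51, 19], n=122
χ² = (25−25.57)²/25.57 + (21−25.08)²/25.08 + (14−9.34)²/9.34 + (27−26.43)²/26.43 + (30−25.92)²/25.92 + (5−9.66)²/9.66 = 5.8971
df = 2

test statistic = 5.897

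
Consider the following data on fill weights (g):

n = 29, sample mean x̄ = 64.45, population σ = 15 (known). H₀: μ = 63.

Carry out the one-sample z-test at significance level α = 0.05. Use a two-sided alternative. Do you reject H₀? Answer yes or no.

reject H₀: no

SE = σ/√n = 15/√29 = 2.7854
z = (x̄−μ₀)/SE = (64.45−63)/2.7854 = 0.5206
p-value (two-sided) = 0.60267
At α=0.05: p ≥ α → fail to reject H₀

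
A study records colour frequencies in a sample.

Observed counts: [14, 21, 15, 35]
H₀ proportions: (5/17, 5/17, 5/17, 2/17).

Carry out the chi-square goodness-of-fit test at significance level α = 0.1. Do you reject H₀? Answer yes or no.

n = 85; E_i = n·p_i = [25.00, 25.00, 25.00, 10.00]
χ² = (14−25.00)²/25.00 + (21−25.00)²/25.00 + (15−25.00)²/25.00 + (35−10.00)²/10.00 = 71.9800
df = 3
p-value (upper-tail) = 0.00000
At α=0.1: p < α → reject H₀

reject H₀: yes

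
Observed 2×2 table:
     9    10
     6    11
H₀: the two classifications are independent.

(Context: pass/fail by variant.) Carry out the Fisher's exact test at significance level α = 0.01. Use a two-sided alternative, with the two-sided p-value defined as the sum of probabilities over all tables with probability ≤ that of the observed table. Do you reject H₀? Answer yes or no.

reject H₀: no

Margins: r₁=19, r₂=17, c₁=15, c₂=21, n=36
p_obs = C(19,9)·C(17,6)/C(36,15); sum pmf over tables with pmf ≤ p_obs
p-value (two-sided) = 0.51600
At α=0.01: p ≥ α → fail to reject H₀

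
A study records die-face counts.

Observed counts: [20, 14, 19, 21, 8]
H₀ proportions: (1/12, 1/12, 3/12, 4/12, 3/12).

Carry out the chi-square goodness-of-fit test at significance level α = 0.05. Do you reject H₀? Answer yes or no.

reject H₀: yes

n = 82; E_i = n·p_i = [6.83, 6.83, 20.50, 27.33, 20.50]
χ² = (20−6.83)²/6.83 + (14−6.83)²/6.83 + (19−20.50)²/20.50 + (21−27.33)²/27.33 + (8−20.50)²/20.50 = 42.0854
df = 4
p-value (upper-tail) = 0.00000
At α=0.05: p < α → reject H₀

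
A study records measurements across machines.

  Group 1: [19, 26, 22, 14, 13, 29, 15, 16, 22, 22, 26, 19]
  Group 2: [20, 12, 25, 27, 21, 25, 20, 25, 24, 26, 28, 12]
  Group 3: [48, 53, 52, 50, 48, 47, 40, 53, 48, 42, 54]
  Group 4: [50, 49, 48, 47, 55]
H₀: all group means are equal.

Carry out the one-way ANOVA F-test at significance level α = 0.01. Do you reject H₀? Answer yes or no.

Group means [20.25, 22.08, 48.64, 49.80], grand mean 32.300
SSB = Σnᵢ(x̄ᵢ−x̄)² = 7461.888; SSW = ΣΣ(x−x̄ᵢ)² = 850.512
MSB = 7461.888/3 = 2487.2960; MSW = 850.512/36 = 23.6253
F = MSB/MSW = 105.2809
df = (3, 36)
p-value (upper-tail) = 0.00000
At α=0.01: p < α → reject H₀

reject H₀: yes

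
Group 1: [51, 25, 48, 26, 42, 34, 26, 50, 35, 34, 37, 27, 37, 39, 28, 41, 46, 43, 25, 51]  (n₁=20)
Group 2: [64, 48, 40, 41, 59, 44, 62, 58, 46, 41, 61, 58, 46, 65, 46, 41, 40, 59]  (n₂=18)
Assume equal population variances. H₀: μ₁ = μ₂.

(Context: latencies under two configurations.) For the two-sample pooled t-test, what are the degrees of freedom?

degrees of freedom = 36

df = n₁ + n₂ − 2 = 20 + 18 − 2 = 36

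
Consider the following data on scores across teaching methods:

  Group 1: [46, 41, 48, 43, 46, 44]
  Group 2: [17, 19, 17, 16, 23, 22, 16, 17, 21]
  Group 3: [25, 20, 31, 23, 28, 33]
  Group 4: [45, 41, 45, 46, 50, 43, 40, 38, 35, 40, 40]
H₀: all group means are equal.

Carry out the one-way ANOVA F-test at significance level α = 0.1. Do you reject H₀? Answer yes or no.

reject H₀: yes

Group means [44.67, 18.67, 26.67, 42.09], grand mean 33.094
SSB = Σnᵢ(x̄ᵢ−x̄)² = 3815.143; SSW = ΣΣ(x−x̄ᵢ)² = 387.576
MSB = 3815.143/3 = 1271.7143; MSW = 387.576/28 = 13.8420
F = MSB/MSW = 91.8737
df = (3, 28)
p-value (upper-tail) = 0.00000
At α=0.1: p < α → reject H₀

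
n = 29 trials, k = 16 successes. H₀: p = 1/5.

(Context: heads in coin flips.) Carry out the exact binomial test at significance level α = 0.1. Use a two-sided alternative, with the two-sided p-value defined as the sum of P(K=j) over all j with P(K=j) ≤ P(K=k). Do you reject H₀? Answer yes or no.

Exact binomial: n=29, k=16, p₀=1/5=0.2000
P(X=j) = C(n,j)·p₀^j·(1−p₀)^(n−j); p = Σ P(X=j) over j with P(X=j) ≤ P(X=16)
p-value (two-sided) = 0.00003
At α=0.1: p < α → reject H₀

reject H₀: yes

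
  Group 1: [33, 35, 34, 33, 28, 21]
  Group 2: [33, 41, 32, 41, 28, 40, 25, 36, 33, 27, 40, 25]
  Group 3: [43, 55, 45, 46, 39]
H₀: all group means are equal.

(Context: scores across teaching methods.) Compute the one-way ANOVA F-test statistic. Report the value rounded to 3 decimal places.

Group means [30.67, 33.42, 45.60], grand mean 35.348
SSB = Σnᵢ(x̄ᵢ−x̄)² = 701.767; SSW = ΣΣ(x−x̄ᵢ)² = 703.450
MSB = 701.767/2 = 350.8837; MSW = 703.450/20 = 35.1725
F = MSB/MSW = 9.9761
df = (2, 20)

test statistic = 9.976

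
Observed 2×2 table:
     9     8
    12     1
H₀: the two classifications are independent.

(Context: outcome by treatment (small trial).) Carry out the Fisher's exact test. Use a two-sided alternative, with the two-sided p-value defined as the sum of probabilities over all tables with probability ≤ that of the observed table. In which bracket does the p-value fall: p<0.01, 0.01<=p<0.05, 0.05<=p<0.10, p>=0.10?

p-value bracket: 0.01<=p<0.05

Margins: r₁=17, r₂=13, c₁=21, c₂=9, n=30
p_obs = C(17,9)·C(13,12)/C(30,21); sum pmf over tables with pmf ≤ p_obs
p-value (two-sided) = 0.04168
→ bracket: 0.01<=p<0.05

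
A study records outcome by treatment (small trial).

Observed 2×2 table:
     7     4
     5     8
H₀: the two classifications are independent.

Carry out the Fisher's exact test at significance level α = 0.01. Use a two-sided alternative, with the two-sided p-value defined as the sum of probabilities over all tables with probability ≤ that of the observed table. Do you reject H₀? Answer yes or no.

reject H₀: no

Margins: r₁=11, r₂=13, c₁=12, c₂=12, n=24
p_obs = C(11,7)·C(13,5)/C(24,12); sum pmf over tables with pmf ≤ p_obs
p-value (two-sided) = 0.41365
At α=0.01: p ≥ α → fail to reject H₀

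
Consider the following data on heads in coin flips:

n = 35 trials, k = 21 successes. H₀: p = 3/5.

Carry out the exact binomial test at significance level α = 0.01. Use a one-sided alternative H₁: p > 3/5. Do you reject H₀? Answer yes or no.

reject H₀: no

Exact binomial: n=35, k=21, p₀=3/5=0.6000
P(X≥21) from Σ C(n,i)·p₀^i·(1−p₀)^(n−i)
p-value (one-sided, H₁ greater) = 0.57275
At α=0.01: p ≥ α → fail to reject H₀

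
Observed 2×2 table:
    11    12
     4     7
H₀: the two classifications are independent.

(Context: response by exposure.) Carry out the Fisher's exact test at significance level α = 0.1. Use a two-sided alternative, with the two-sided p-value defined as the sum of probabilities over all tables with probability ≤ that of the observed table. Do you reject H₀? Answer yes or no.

reject H₀: no

Margins: r₁=23, r₂=11, c₁=15, c₂=19, n=34
p_obs = C(23,11)·C(11,4)/C(34,15); sum pmf over tables with pmf ≤ p_obs
p-value (two-sided) = 0.71521
At α=0.1: p ≥ α → fail to reject H₀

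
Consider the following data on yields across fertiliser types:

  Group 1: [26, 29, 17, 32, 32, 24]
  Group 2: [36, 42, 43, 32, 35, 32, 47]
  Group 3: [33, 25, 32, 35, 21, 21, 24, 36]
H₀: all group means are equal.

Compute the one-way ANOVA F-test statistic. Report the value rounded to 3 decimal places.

Group means [26.67, 38.14, 28.38], grand mean 31.143
SSB = Σnᵢ(x̄ᵢ−x̄)² = 524.506; SSW = ΣΣ(x−x̄ᵢ)² = 646.065
MSB = 524.506/2 = 262.2530; MSW = 646.065/18 = 35.8925
F = MSB/MSW = 7.3066
df = (2, 18)

test statistic = 7.307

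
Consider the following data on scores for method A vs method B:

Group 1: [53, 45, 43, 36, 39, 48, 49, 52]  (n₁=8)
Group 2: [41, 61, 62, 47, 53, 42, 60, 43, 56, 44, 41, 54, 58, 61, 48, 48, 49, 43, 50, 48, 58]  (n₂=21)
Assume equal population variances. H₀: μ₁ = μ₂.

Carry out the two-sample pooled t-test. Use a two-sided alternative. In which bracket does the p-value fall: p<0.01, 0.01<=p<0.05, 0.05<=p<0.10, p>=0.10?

p-value bracket: 0.05<=p<0.10

x̄₁=45.625, s₁=6.046, n₁=8
x̄₂=50.810, s₂=7.222, n₂=21
s_p² = [7·6.046² + 20·7.222²]/27 = 48.1153
SE = √(s_p²·(1/8+1/21)) = 2.8819
t = (45.625−50.810)/2.8819 = -1.7990
df = 27
p-value (two-sided) = 0.08321
→ bracket: 0.05<=p<0.10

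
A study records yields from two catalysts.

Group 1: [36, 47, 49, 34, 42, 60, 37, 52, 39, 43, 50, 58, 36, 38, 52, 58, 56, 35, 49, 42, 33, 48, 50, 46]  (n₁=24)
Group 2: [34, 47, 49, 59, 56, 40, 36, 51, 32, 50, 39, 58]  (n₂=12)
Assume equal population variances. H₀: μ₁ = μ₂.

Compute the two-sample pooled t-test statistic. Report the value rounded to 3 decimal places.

x̄₁=45.417, s₁=8.267, n₁=24
x̄₂=45.917, s₂=9.482, n₂=12
s_p² = [23·8.267² + 11·9.482²]/34 = 75.3162
SE = √(s_p²·(1/24+1/12)) = 3.0683
t = (45.417−45.917)/3.0683 = -0.1630
df = 34

test statistic = -0.163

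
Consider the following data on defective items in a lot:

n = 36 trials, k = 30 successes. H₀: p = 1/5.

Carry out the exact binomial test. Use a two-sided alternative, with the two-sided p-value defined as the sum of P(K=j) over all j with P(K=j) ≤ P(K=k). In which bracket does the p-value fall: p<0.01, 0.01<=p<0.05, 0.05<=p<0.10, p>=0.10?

p-value bracket: p<0.01

Exact binomial: n=36, k=30, p₀=1/5=0.2000
P(X=j) = C(n,j)·p₀^j·(1−p₀)^(n−j); p = Σ P(X=j) over j with P(X=j) ≤ P(X=30)
p-value (two-sided) = 0.00000
→ bracket: p<0.01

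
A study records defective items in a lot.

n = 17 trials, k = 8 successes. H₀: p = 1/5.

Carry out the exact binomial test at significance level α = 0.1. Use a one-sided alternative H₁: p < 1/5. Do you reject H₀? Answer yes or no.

Exact binomial: n=17, k=8, p₀=1/5=0.2000
P(X≤8) from Σ C(n,i)·p₀^i·(1−p₀)^(n−i)
p-value (one-sided, H₁ less) = 0.99742
At α=0.1: p ≥ α → fail to reject H₀

reject H₀: no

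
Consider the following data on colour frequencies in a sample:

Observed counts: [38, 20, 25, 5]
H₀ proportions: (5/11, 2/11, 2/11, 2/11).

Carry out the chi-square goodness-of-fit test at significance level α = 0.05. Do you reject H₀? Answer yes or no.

reject H₀: yes

n = 88; E_i = n·p_i = [40.00, 16.00, 16.00, 16.00]
χ² = (38−40.00)²/40.00 + (20−16.00)²/16.00 + (25−16.00)²/16.00 + (5−16.00)²/16.00 = 13.7250
df = 3
p-value (upper-tail) = 0.00330
At α=0.05: p < α → reject H₀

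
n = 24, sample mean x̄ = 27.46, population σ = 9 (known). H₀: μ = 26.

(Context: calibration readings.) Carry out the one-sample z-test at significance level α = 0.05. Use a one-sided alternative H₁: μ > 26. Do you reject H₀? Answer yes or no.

reject H₀: no

SE = σ/√n = 9/√24 = 1.8371
z = (x̄−μ₀)/SE = (27.46−26)/1.8371 = 0.7947
p-value (one-sided, H₁ greater) = 0.21339
At α=0.05: p ≥ α → fail to reject H₀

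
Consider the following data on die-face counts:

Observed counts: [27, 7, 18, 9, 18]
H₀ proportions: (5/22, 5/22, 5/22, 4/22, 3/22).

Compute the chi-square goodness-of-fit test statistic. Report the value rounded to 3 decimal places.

n = 79; E_i = n·p_i = [17.95, 17.95, 17.95, 14.36, 10.77]
χ² = (27−17.95)²/17.95 + (7−17.95)²/17.95 + (18−17.95)²/17.95 + (9−14.36)²/14.36 + (18−10.77)²/10.77 = 18.0924
df = 4

test statistic = 18.092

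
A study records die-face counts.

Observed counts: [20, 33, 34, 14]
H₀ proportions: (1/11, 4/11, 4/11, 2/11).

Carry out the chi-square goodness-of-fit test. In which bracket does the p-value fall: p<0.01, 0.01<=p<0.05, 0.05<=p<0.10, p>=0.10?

n = 101; E_i = n·p_i = [9.18, 36.73, 36.73, 18.36]
χ² = (20−9.18)²/9.18 + (33−36.73)²/36.73 + (34−36.73)²/36.73 + (14−18.36)²/18.36 = 14.3639
df = 3
p-value (upper-tail) = 0.00245
→ bracket: p<0.01

p-value bracket: p<0.01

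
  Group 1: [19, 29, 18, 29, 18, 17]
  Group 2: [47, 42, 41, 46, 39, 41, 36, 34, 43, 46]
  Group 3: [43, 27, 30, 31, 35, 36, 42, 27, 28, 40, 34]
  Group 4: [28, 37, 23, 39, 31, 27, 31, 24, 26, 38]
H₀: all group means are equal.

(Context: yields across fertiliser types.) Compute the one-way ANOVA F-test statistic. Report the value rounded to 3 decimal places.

Group means [21.67, 41.50, 33.91, 30.40], grand mean 33.027
SSB = Σnᵢ(x̄ᵢ−x̄)² = 1569.831; SSW = ΣΣ(x−x̄ᵢ)² = 983.142
MSB = 1569.831/3 = 523.2768; MSW = 983.142/33 = 29.7922
F = MSB/MSW = 17.5642
df = (3, 33)

test statistic = 17.564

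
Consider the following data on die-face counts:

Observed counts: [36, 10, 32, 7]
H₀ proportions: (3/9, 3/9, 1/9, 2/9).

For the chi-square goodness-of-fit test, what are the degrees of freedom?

degrees of freedom = 3

df = k − 1 = 4 − 1 = 3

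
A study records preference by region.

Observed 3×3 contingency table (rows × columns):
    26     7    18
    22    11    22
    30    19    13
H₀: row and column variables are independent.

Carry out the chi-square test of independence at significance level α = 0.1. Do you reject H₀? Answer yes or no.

Row totals [51, 55, 62], col totals [78, 37, 53], n=168
χ² = (26−23.68)²/23.68 + (7−11.23)²/11.23 + (18−16.09)²/16.09 + (22−25.54)²/25.54 + (11−12.11)²/12.11 + (22−17.35)²/17.35 + (30−28.79)²/28.79 + (19−13.65)²/13.65 + (13−19.56)²/19.56 = 8.2300
df = 4
p-value (upper-tail) = 0.08351
At α=0.1: p < α → reject H₀

reject H₀: yes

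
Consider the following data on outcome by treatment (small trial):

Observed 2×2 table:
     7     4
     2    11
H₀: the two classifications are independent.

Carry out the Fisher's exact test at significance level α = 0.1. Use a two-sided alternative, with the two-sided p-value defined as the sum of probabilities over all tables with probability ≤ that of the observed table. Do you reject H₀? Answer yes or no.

reject H₀: yes

Margins: r₁=11, r₂=13, c₁=9, c₂=15, n=24
p_obs = C(11,7)·C(13,2)/C(24,9); sum pmf over tables with pmf ≤ p_obs
p-value (two-sided) = 0.03274
At α=0.1: p < α → reject H₀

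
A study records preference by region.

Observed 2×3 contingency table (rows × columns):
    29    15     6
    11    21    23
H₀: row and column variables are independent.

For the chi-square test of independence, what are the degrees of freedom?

df = (r−1)(c−1) = (2−1)·(3−1) = 2

degrees of freedom = 2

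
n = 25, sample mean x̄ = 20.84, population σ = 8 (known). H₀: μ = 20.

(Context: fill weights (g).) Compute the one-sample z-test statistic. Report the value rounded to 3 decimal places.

test statistic = 0.525

SE = σ/√n = 8/√25 = 1.6000
z = (x̄−μ₀)/SE = (20.84−20)/1.6000 = 0.5250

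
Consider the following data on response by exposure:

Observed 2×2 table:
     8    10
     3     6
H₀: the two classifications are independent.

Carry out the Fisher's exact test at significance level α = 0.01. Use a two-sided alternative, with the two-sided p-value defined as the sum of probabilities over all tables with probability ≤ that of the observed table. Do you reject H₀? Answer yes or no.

reject H₀: no

Margins: r₁=18, r₂=9, c₁=11, c₂=16, n=27
p_obs = C(18,8)·C(9,3)/C(27,11); sum pmf over tables with pmf ≤ p_obs
p-value (two-sided) = 0.69245
At α=0.01: p ≥ α → fail to reject H₀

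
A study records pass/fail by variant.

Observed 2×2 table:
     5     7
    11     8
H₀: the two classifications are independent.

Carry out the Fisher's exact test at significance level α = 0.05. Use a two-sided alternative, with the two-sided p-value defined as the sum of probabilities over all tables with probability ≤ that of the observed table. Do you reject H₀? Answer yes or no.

reject H₀: no

Margins: r₁=12, r₂=19, c₁=16, c₂=15, n=31
p_obs = C(12,5)·C(19,11)/C(31,16); sum pmf over tables with pmf ≤ p_obs
p-value (two-sided) = 0.47255
At α=0.05: p ≥ α → fail to reject H₀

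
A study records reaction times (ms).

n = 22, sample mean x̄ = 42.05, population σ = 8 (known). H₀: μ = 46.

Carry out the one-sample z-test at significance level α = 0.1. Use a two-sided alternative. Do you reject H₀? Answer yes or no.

SE = σ/√n = 8/√22 = 1.7056
z = (x̄−μ₀)/SE = (42.05−46)/1.7056 = -2.3159
p-value (two-sided) = 0.02056
At α=0.1: p < α → reject H₀

reject H₀: yes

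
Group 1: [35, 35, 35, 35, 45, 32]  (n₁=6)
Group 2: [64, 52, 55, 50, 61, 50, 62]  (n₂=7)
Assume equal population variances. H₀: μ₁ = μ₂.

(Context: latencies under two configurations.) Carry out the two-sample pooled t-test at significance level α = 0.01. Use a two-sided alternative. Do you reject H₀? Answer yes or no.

reject H₀: yes

x̄₁=36.167, s₁=4.491, n₁=6
x̄₂=56.286, s₂=5.964, n₂=7
s_p² = [5·4.491² + 6·5.964²]/11 = 28.5693
SE = √(s_p²·(1/6+1/7)) = 2.9737
t = (36.167−56.286)/2.9737 = -6.7657
df = 11
p-value (two-sided) = 0.00003
At α=0.01: p < α → reject H₀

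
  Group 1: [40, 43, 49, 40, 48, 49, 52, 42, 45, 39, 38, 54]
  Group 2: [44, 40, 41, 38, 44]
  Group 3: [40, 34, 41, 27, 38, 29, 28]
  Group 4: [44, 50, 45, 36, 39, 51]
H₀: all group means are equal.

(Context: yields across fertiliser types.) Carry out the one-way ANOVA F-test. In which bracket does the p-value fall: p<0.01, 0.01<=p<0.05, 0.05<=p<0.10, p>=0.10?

p-value bracket: p<0.01

Group means [44.92, 41.40, 33.86, 44.17], grand mean 41.600
SSB = Σnᵢ(x̄ᵢ−x̄)² = 591.393; SSW = ΣΣ(x−x̄ᵢ)² = 731.807
MSB = 591.393/3 = 197.1310; MSW = 731.807/26 = 28.1464
F = MSB/MSW = 7.0038
df = (3, 26)
p-value (upper-tail) = 0.00132
→ bracket: p<0.01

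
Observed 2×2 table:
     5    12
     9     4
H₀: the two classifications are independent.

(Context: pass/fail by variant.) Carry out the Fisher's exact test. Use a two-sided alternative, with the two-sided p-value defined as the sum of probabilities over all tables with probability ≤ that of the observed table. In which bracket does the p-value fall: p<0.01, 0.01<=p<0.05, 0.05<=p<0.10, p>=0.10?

p-value bracket: 0.05<=p<0.10

Margins: r₁=17, r₂=13, c₁=14, c₂=16, n=30
p_obs = C(17,5)·C(13,9)/C(30,14); sum pmf over tables with pmf ≤ p_obs
p-value (two-sided) = 0.06336
→ bracket: 0.05<=p<0.10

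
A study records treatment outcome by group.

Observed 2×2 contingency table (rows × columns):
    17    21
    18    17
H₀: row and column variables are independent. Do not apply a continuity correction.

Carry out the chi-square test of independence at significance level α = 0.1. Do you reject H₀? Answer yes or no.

reject H₀: no

Row totals [38, 35], col totals [35, 38], n=73
χ² = (17−18.22)²/18.22 + (21−19.78)²/19.78 + (18−16.78)²/16.78 + (17−18.22)²/18.22 = 0.3269
df = 1
p-value (upper-tail) = 0.56750
At α=0.1: p ≥ α → fail to reject H₀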